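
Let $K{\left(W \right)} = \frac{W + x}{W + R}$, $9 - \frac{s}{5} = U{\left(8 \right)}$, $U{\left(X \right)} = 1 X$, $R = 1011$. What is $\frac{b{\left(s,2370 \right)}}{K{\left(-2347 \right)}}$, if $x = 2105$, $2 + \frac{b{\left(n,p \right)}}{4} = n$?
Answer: $\frac{8016}{121} \approx 66.248$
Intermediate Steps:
$U{\left(X \right)} = X$
$s = 5$ ($s = 45 - 40 = 5$)
$b{\left(n,p \right)} = -8 + 4 n$
$K{\left(W \right)} = \frac{2105 + W}{1011 + W}$ ($K{\left(W \right)} = \frac{W + 2105}{W + 1011} = \frac{2105 + W}{1011 + W}$)
$\frac{b{\left(s,2370 \right)}}{K{\left(-2347 \right)}} = \frac{-8 + 4 \cdot 5}{\frac{1}{1011 - 2347} \left(2105 - 2347\right)} = \frac{-8 + 20}{\frac{1}{-1336} \left(-242\right)} = \frac{12}{\left(- \frac{1}{1336}\right) \left(-242\right)} = \frac{12}{\frac{121}{668}} = 12 \cdot \frac{668}{121} = \frac{8016}{121}$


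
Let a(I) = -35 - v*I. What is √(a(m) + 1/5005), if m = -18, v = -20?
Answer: I*√9894754870/5005 ≈ 19.875*I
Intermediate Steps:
a(I) = -35 + 20*I (a(I) = -35 - (-20)*I = -35 + 20*I)
√(a(m) + 1/5005) = √((-35 + 20*(-18)) + 1/5005) = √((-35 - 360) + 1/5005) = √(-395 + 1/5005) = √(-1976974/5005) = I*√9894754870/5005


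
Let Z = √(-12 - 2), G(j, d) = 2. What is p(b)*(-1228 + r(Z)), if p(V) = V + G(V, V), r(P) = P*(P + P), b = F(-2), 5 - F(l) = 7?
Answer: 0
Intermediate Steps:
F(l) = -2 (F(l) = 5 - 1*7 = 5 - 7 = -2)
b = -2
Z = I*√14 (Z = √(-14) = I*√14 ≈ 3.7417*I)
r(P) = 2*P² (r(P) = P*(2*P) = 2*P²)
p(V) = 2 + V (p(V) = V + 2 = 2 + V)
p(b)*(-1228 + r(Z)) = (2 - 2)*(-1228 + 2*(I*√14)²) = 0*(-1228 + 2*(-14)) = 0*(-1228 - 28) = 0*(-1256) = 0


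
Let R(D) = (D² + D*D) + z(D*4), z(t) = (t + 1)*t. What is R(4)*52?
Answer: 15808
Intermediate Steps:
z(t) = t*(1 + t) (z(t) = (1 + t)*t = t*(1 + t))
R(D) = 2*D² + 4*D*(1 + 4*D) (R(D) = (D² + D*D) + (D*4)*(1 + D*4) = (D² + D²) + (4*D)*(1 + 4*D) = 2*D² + 4*D*(1 + 4*D))
R(4)*52 = (2*4*(2 + 9*4))*52 = (2*4*(2 + 36))*52 = (2*4*38)*52 = 304*52 = 15808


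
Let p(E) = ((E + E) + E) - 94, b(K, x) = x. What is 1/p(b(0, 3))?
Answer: -1/85 ≈ -0.011765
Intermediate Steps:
p(E) = -94 + 3*E (p(E) = (2*E + E) - 94 = 3*E - 94 = -94 + 3*E)
1/p(b(0, 3)) = 1/(-94 + 3*3) = 1/(-94 + 9) = 1/(-85) = -1/85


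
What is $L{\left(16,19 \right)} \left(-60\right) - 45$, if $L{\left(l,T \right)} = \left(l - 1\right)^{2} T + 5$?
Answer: $-256845$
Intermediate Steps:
$L{\left(l,T \right)} = 5 + T \left(-1 + l\right)^{2}$ ($L{\left(l,T \right)} = \left(-1 + l\right)^{2} T + 5 = T \left(-1 + l\right)^{2} + 5 = 5 + T \left(-1 + l\right)^{2}$)
$L{\left(16,19 \right)} \left(-60\right) - 45 = \left(5 + 19 \left(-1 + 16\right)^{2}\right) \left(-60\right) - 45 = \left(5 + 19 \cdot 15^{2}\right) \left(-60\right) - 45 = \left(5 + 19 \cdot 225\right) \left(-60\right) - 45 = \left(5 + 4275\right) \left(-60\right) - 45 = 4280 \left(-60\right) - 45 = -256800 - 45 = -256845$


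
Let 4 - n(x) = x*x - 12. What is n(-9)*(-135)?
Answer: 8775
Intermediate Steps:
n(x) = 16 - x² (n(x) = 4 - (x*x - 12) = 4 - (x² - 12) = 4 - (-12 + x²) = 4 + (12 - x²) = 16 - x²)
n(-9)*(-135) = (16 - 1*(-9)²)*(-135) = (16 - 1*81)*(-135) = (16 - 81)*(-135) = -65*(-135) = 8775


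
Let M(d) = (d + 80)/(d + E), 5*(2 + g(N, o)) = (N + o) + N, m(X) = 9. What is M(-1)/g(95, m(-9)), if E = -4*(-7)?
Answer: 395/5103 ≈ 0.077405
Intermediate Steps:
g(N, o) = -2 + o/5 + 2*N/5 (g(N, o) = -2 + ((N + o) + N)/5 = -2 + (o + 2*N)/5 = -2 + (o/5 + 2*N/5) = -2 + o/5 + 2*N/5)
E = 28
M(d) = (80 + d)/(28 + d) (M(d) = (d + 80)/(d + 28) = (80 + d)/(28 + d))
M(-1)/g(95, m(-9)) = ((80 - 1)/(28 - 1))/(-2 + (⅕)*9 + (⅖)*95) = (79/27)/(-2 + 9/5 + 38) = ((1/27)*79)/(189/5) = (79/27)*(5/189) = 395/5103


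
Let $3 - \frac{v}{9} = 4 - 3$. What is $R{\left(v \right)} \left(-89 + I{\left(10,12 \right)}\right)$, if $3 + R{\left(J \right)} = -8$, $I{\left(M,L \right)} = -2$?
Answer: $1001$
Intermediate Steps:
$v = 18$ ($v = 27 - 9 \left(4 - 3\right) = 27 - 9 = 18$)
$R{\left(J \right)} = -11$ ($R{\left(J \right)} = -3 - 8 = -11$)
$R{\left(v \right)} \left(-89 + I{\left(10,12 \right)}\right) = - 11 \left(-89 - 2\right) = \left(-11\right) \left(-91\right) = 1001$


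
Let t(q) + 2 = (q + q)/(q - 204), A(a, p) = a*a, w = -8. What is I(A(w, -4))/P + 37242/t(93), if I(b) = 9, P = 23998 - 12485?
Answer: -7932191589/782884 ≈ -10132.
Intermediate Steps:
A(a, p) = a²
t(q) = -2 + 2*q/(-204 + q) (t(q) = -2 + (q + q)/(q - 204) = -2 + (2*q)/(-204 + q) = -2 + 2*q/(-204 + q))
P = 11513
I(A(w, -4))/P + 37242/t(93) = 9/11513 + 37242/((408/(-204 + 93))) = 9*(1/11513) + 37242/((408/(-111))) = 9/11513 + 37242/((408*(-1/111))) = 9/11513 + 37242/(-136/37) = 9/11513 + 37242*(-37/136) = 9/11513 - 688977/68 = -7932191589/782884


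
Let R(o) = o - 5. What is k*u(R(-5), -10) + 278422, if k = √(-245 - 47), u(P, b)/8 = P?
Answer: 278422 - 160*I*√73 ≈ 2.7842e+5 - 1367.0*I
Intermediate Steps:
R(o) = -5 + o
u(P, b) = 8*P
k = 2*I*√73 (k = √(-292) = 2*I*√73 ≈ 17.088*I)
k*u(R(-5), -10) + 278422 = (2*I*√73)*(8*(-5 - 5)) + 278422 = (2*I*√73)*(8*(-10)) + 278422 = (2*I*√73)*(-80) + 278422 = -160*I*√73 + 278422 = 278422 - 160*I*√73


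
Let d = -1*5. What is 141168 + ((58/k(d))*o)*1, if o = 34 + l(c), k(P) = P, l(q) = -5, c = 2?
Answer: 704158/5 ≈ 1.4083e+5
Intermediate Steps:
d = -5
o = 29 (o = 34 - 5 = 29)
141168 + ((58/k(d))*o)*1 = 141168 + ((58/(-5))*29)*1 = 141168 + ((58*(-⅕))*29)*1 = 141168 - 58/5*29*1 = 141168 - 1682/5*1 = 141168 - 1682/5 = 704158/5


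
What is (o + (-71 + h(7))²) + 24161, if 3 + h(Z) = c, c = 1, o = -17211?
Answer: 12279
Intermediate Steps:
h(Z) = -2 (h(Z) = -3 + 1 = -2)
(o + (-71 + h(7))²) + 24161 = (-17211 + (-71 - 2)²) + 24161 = (-17211 + (-73)²) + 24161 = (-17211 + 5329) + 24161 = -11882 + 24161 = 12279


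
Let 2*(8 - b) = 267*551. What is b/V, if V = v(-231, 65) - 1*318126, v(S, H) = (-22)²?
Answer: 147101/635284 ≈ 0.23155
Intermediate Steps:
b = -147101/2 (b = 8 - 267*551/2 = 8 - ½*147117 = 8 - 147117/2 = -147101/2 ≈ -73551.)
v(S, H) = 484
V = -317642 (V = 484 - 1*318126 = 484 - 318126 = -317642)
b/V = -147101/2/(-317642) = -147101/2*(-1/317642) = 147101/635284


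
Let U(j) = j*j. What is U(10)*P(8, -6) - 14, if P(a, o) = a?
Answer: 786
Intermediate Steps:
U(j) = j**2
U(10)*P(8, -6) - 14 = 10**2*8 - 14 = 100*8 - 14 = 800 - 14 = 786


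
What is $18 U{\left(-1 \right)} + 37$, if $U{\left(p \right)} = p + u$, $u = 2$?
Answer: $55$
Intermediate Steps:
$U{\left(p \right)} = 2 + p$ ($U{\left(p \right)} = p + 2 = 2 + p$)
$18 U{\left(-1 \right)} + 37 = 18 \left(2 - 1\right) + 37 = 18 \cdot 1 + 37 = 18 + 37 = 55$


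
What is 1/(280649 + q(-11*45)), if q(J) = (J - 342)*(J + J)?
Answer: 1/1109279 ≈ 9.0149e-7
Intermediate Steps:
q(J) = 2*J*(-342 + J) (q(J) = (-342 + J)*(2*J) = 2*J*(-342 + J))
1/(280649 + q(-11*45)) = 1/(280649 + 2*(-11*45)*(-342 - 11*45)) = 1/(280649 + 2*(-495)*(-342 - 495)) = 1/(280649 + 2*(-495)*(-837)) = 1/(280649 + 828630) = 1/1109279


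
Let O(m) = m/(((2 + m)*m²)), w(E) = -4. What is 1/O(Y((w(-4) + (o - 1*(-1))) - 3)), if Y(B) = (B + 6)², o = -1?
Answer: 3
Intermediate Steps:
Y(B) = (6 + B)²
O(m) = 1/(m*(2 + m)) (O(m) = m/((m²*(2 + m))) = m*(1/(m²*(2 + m))) = 1/(m*(2 + m)))
1/O(Y((w(-4) + (o - 1*(-1))) - 3)) = 1/(1/(((6 + ((-4 + (-1 - 1*(-1))) - 3))²)*(2 + (6 + ((-4 + (-1 - 1*(-1))) - 3))²))) = 1/(1/(((6 + ((-4 + (-1 + 1)) - 3))²)*(2 + (6 + ((-4 + (-1 + 1)) - 3))²))) = 1/(1/(((6 + ((-4 + 0) - 3))²)*(2 + (6 + ((-4 + 0) - 3))²))) = 1/(1/(((6 + (-4 - 3))²)*(2 + (6 + (-4 - 3))²))) = 1/(1/(((6 - 7)²)*(2 + (6 - 7)²))) = 1/(1/(((-1)²)*(2 + (-1)²))) = 1/(1/(1*(2 + 1))) = 1/(1/3) = 1/(1*(⅓)) = 1/(⅓) = 3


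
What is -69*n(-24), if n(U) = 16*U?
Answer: 26496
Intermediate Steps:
-69*n(-24) = -1104*(-24) = -69*(-384) = 26496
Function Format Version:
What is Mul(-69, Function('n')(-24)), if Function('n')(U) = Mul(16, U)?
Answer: 26496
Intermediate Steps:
Mul(-69, Function('n')(-24)) = Mul(-69, Mul(16, -24)) = Mul(-69, -384) = 26496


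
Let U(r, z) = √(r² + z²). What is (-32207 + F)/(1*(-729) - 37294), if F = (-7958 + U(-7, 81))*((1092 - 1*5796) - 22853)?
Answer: -219266399/38023 + 27557*√6610/38023 ≈ -5707.8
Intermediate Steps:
F = 219298606 - 27557*√6610 (F = (-7958 + √((-7)² + 81²))*((1092 - 1*5796) - 22853) = (-7958 + √(49 + 6561))*((1092 - 5796) - 22853) = (-7958 + √6610)*(-4704 - 22853) = (-7958 + √6610)*(-27557) = 219298606 - 27557*√6610 ≈ 2.1706e+8)
(-32207 + F)/(1*(-729) - 37294) = (-32207 + (219298606 - 27557*√6610))/(1*(-729) - 37294) = (219266399 - 27557*√6610)/(-729 - 37294) = (219266399 - 27557*√6610)/(-38023) = (219266399 - 27557*√6610)*(-1/38023) = -219266399/38023 + 27557*√6610/38023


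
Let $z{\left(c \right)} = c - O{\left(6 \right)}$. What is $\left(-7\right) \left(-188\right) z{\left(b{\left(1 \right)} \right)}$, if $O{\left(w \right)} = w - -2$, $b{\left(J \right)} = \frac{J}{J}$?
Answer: $-9212$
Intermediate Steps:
$b{\left(J \right)} = 1$
$O{\left(w \right)} = 2 + w$ ($O{\left(w \right)} = w + 2 = 2 + w$)
$z{\left(c \right)} = -8 + c$ ($z{\left(c \right)} = c - \left(2 + 6\right) = c - 8 = -8 + c$)
$\left(-7\right) \left(-188\right) z{\left(b{\left(1 \right)} \right)} = \left(-7\right) \left(-188\right) \left(-8 + 1\right) = 1316 \left(-7\right) = -9212$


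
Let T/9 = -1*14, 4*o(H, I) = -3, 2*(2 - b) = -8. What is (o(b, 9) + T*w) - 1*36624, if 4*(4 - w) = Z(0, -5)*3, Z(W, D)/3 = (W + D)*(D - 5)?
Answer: -91815/4 ≈ -22954.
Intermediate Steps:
b = 6 (b = 2 - ½*(-8) = 2 + 4 = 6)
Z(W, D) = 3*(-5 + D)*(D + W) (Z(W, D) = 3*((W + D)*(D - 5)) = 3*((D + W)*(-5 + D)) = 3*((-5 + D)*(D + W)) = 3*(-5 + D)*(D + W))
w = -217/2 (w = 4 - (-15*(-5) - 15*0 + 3*(-5)² + 3*(-5)*0)*3/4 = 4 - (75 + 0 + 3*25 + 0)*3/4 = 4 - (75 + 0 + 75 + 0)*3/4 = 4 - 75*3/2 = 4 - ¼*450 = 4 - 225/2 = -217/2 ≈ -108.50)
o(H, I) = -¾ (o(H, I) = (¼)*(-3) = -¾)
T = -126 (T = 9*(-1*14) = 9*(-14) = -126)
(o(b, 9) + T*w) - 1*36624 = (-¾ - 126*(-217/2)) - 1*36624 = (-¾ + 13671) - 36624 = 54681/4 - 36624 = -91815/4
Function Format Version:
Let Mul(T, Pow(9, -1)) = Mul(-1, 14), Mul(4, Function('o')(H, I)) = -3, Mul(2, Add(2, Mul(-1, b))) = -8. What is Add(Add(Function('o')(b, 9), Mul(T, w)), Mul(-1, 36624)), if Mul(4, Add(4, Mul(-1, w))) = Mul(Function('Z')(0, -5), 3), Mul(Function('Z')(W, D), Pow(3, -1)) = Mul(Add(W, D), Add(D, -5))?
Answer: Rational(-91815, 4) ≈ -22954.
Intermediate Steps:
b = 6 (b = Add(2, Mul(Rational(-1, 2), -8)) = Add(2, 4) = 6)
Function('Z')(W, D) = Mul(3, Add(-5, D), Add(D, W)) (Function('Z')(W, D) = Mul(3, Mul(Add(W, D), Add(D, -5))) = Mul(3, Mul(Add(D, W), Add(-5, D))) = Mul(3, Mul(Add(-5, D), Add(D, W))) = Mul(3, Add(-5, D), Add(D, W)))
w = Rational(-217, 2) (w = Add(4, Mul(Rational(-1, 4), Mul(Add(Mul(-15, -5), Mul(-15, 0), Mul(3, Pow(-5, 2)), Mul(3, -5, 0)), 3))) = Add(4, Mul(Rational(-1, 4), Mul(Add(75, 0, Mul(3, 25), 0), 3))) = Add(4, Mul(Rational(-1, 4), Mul(Add(75, 0, 75, 0), 3))) = Add(4, Mul(Rational(-1, 4), Mul(150, 3))) = Add(4, Mul(Rational(-1, 4), 450)) = Add(4, Rational(-225, 2)) = Rational(-217, 2) ≈ -108.50)
Function('o')(H, I) = Rational(-3, 4) (Function('o')(H, I) = Mul(Rational(1, 4), -3) = Rational(-3, 4))
T = -126 (T = Mul(9, Mul(-1, 14)) = Mul(9, -14) = -126)
Add(Add(Function('o')(b, 9), Mul(T, w)), Mul(-1, 36624)) = Add(Add(Rational(-3, 4), Mul(-126, Rational(-217, 2))), Mul(-1, 36624)) = Add(Add(Rational(-3, 4), 13671), -36624) = Add(Rational(54681, 4), -36624) = Rational(-91815, 4)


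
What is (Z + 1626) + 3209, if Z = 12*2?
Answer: 4859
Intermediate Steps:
Z = 24
(Z + 1626) + 3209 = (24 + 1626) + 3209 = 1650 + 3209 = 4859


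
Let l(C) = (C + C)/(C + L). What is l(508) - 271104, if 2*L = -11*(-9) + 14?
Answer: -306074384/1129 ≈ -2.7110e+5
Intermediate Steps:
L = 113/2 (L = (-11*(-9) + 14)/2 = (99 + 14)/2 = (1/2)*113 = 113/2 ≈ 56.500)
l(C) = 2*C/(113/2 + C) (l(C) = (C + C)/(C + 113/2) = (2*C)/(113/2 + C) = 2*C/(113/2 + C))
l(508) - 271104 = 4*508/(113 + 2*508) - 271104 = 4*508/(113 + 1016) - 271104 = 4*508/1129 - 271104 = 4*508*(1/1129) - 271104 = 2032/1129 - 271104 = -306074384/1129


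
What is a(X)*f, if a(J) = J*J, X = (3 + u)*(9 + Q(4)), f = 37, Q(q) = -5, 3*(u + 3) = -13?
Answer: 100048/9 ≈ 11116.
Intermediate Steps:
u = -22/3 (u = -3 + (⅓)*(-13) = -3 - 13/3 = -22/3 ≈ -7.3333)
X = -52/3 (X = (3 - 22/3)*(9 - 5) = -13/3*4 = -52/3 ≈ -17.333)
a(J) = J²
a(X)*f = (-52/3)²*37 = (2704/9)*37 = 100048/9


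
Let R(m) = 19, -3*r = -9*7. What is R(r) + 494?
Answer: 513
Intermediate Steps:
r = 21 (r = -(-3)*7 = -⅓*(-63) = 21)
R(r) + 494 = 19 + 494 = 513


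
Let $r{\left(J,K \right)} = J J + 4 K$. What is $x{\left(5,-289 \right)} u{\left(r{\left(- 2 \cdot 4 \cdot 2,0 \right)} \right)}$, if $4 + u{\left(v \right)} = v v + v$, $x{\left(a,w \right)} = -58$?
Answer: $-3815704$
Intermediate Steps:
$r{\left(J,K \right)} = J^{2} + 4 K$
$u{\left(v \right)} = -4 + v + v^{2}$ ($u{\left(v \right)} = -4 + \left(v v + v\right) = -4 + \left(v^{2} + v\right) = -4 + \left(v + v^{2}\right) = -4 + v + v^{2}$)
$x{\left(5,-289 \right)} u{\left(r{\left(- 2 \cdot 4 \cdot 2,0 \right)} \right)} = - 58 \left(-4 + \left(\left(- 2 \cdot 4 \cdot 2\right)^{2} + 4 \cdot 0\right) + \left(\left(- 2 \cdot 4 \cdot 2\right)^{2} + 4 \cdot 0\right)^{2}\right) = - 58 \left(-4 + \left(\left(\left(-2\right) 8\right)^{2} + 0\right) + \left(\left(\left(-2\right) 8\right)^{2} + 0\right)^{2}\right) = - 58 \left(-4 + \left(\left(-16\right)^{2} + 0\right) + \left(\left(-16\right)^{2} + 0\right)^{2}\right) = - 58 \left(-4 + \left(256 + 0\right) + \left(256 + 0\right)^{2}\right) = - 58 \left(-4 + 256 + 256^{2}\right) = - 58 \left(-4 + 256 + 65536\right) = \left(-58\right) 65788 = -3815704$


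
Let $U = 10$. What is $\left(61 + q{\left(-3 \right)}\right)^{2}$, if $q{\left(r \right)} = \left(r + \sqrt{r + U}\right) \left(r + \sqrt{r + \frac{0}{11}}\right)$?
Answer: $\left(70 - 3 \sqrt{7} + i \sqrt{21} - 3 i \sqrt{3}\right)^{2} \approx 3851.4 - 76.16 i$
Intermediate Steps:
$q{\left(r \right)} = \left(r + \sqrt{r}\right) \left(r + \sqrt{10 + r}\right)$ ($q{\left(r \right)} = \left(r + \sqrt{r + 10}\right) \left(r + \sqrt{r + \frac{0}{11}}\right) = \left(r + \sqrt{10 + r}\right) \left(r + \sqrt{r + 0 \cdot \frac{1}{11}}\right) = \left(r + \sqrt{10 + r}\right) \left(r + \sqrt{r + 0}\right) = \left(r + \sqrt{10 + r}\right) \left(r + \sqrt{r}\right) = \left(r + \sqrt{r}\right) \left(r + \sqrt{10 + r}\right)$)
$\left(61 + q{\left(-3 \right)}\right)^{2} = \left(61 + \left(\left(-3\right)^{2} + \left(-3\right)^{\frac{3}{2}} - 3 \sqrt{10 - 3} + \sqrt{-3} \sqrt{10 - 3}\right)\right)^{2} = \left(61 + \left(9 - 3 i \sqrt{3} - 3 \sqrt{7} + i \sqrt{3} \sqrt{7}\right)\right)^{2} = \left(61 + \left(9 - 3 i \sqrt{3} - 3 \sqrt{7} + i \sqrt{21}\right)\right)^{2} = \left(61 + \left(9 - 3 \sqrt{7} + i \sqrt{21} - 3 i \sqrt{3}\right)\right)^{2} = \left(70 - 3 \sqrt{7} + i \sqrt{21} - 3 i \sqrt{3}\right)^{2}$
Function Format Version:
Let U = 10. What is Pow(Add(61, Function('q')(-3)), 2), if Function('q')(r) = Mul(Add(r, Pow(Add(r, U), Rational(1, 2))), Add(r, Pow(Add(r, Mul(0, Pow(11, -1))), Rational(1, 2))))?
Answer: Pow(Add(70, Mul(-3, Pow(7, Rational(1, 2))), Mul(I, Pow(21, Rational(1, 2))), Mul(-3, I, Pow(3, Rational(1, 2)))), 2) ≈ Add(3851.4, Mul(-76.160, I))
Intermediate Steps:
Function('q')(r) = Mul(Add(r, Pow(r, Rational(1, 2))), Add(r, Pow(Add(10, r), Rational(1, 2)))) (Function('q')(r) = Mul(Add(r, Pow(Add(r, 10), Rational(1, 2))), Add(r, Pow(Add(r, Mul(0, Pow(11, -1))), Rational(1, 2)))) = Mul(Add(r, Pow(Add(10, r), Rational(1, 2))), Add(r, Pow(Add(r, Mul(0, Rational(1, 11))), Rational(1, 2)))) = Mul(Add(r, Pow(Add(10, r), Rational(1, 2))), Add(r, Pow(Add(r, 0), Rational(1, 2)))) = Mul(Add(r, Pow(Add(10, r), Rational(1, 2))), Add(r, Pow(r, Rational(1, 2)))) = Mul(Add(r, Pow(r, Rational(1, 2))), Add(r, Pow(Add(10, r), Rational(1, 2)))))
Pow(Add(61, Function('q')(-3)), 2) = Pow(Add(61, Add(Pow(-3, 2), Pow(-3, Rational(3, 2)), Mul(-3, Pow(Add(10, -3), Rational(1, 2))), Mul(Pow(-3, Rational(1, 2)), Pow(Add(10, -3), Rational(1, 2))))), 2) = Pow(Add(61, Add(9, Mul(-3, I, Pow(3, Rational(1, 2))), Mul(-3, Pow(7, Rational(1, 2))), Mul(Mul(I, Pow(3, Rational(1, 2))), Pow(7, Rational(1, 2))))), 2) = Pow(Add(61, Add(9, Mul(-3, I, Pow(3, Rational(1, 2))), Mul(-3, Pow(7, Rational(1, 2))), Mul(I, Pow(21, Rational(1, 2))))), 2) = Pow(Add(61, Add(9, Mul(-3, Pow(7, Rational(1, 2))), Mul(I, Pow(21, Rational(1, 2))), Mul(-3, I, Pow(3, Rational(1, 2))))), 2) = Pow(Add(70, Mul(-3, Pow(7, Rational(1, 2))), Mul(I, Pow(21, Rational(1, 2))), Mul(-3, I, Pow(3, Rational(1, 2)))), 2)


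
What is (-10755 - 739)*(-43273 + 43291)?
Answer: -206892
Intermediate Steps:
(-10755 - 739)*(-43273 + 43291) = -11494*18 = -206892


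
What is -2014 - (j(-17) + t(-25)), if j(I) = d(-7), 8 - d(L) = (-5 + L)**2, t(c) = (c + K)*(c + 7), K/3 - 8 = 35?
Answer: -6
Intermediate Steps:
K = 129 (K = 24 + 3*35 = 24 + 105 = 129)
t(c) = (7 + c)*(129 + c) (t(c) = (c + 129)*(c + 7) = (129 + c)*(7 + c) = (7 + c)*(129 + c))
d(L) = 8 - (-5 + L)**2
j(I) = -136 (j(I) = 8 - (-5 - 7)**2 = 8 - 1*(-12)**2 = 8 - 1*144 = 8 - 144 = -136)
-2014 - (j(-17) + t(-25)) = -2014 - (-136 + (903 + (-25)**2 + 136*(-25))) = -2014 - (-136 + (903 + 625 - 3400)) = -2014 - (-136 - 1872) = -2014 - 1*(-2008) = -2014 + 2008 = -6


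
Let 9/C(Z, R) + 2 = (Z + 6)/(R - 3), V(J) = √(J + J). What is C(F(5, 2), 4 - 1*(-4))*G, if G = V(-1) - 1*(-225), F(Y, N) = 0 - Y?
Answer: -1125 - 5*I*√2 ≈ -1125.0 - 7.0711*I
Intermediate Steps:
F(Y, N) = -Y
V(J) = √2*√J (V(J) = √(2*J) = √2*√J)
G = 225 + I*√2 (G = √2*√(-1) - 1*(-225) = √2*I + 225 = I*√2 + 225 = 225 + I*√2 ≈ 225.0 + 1.4142*I)
C(Z, R) = 9/(-2 + (6 + Z)/(-3 + R)) (C(Z, R) = 9/(-2 + (Z + 6)/(R - 3)) = 9/(-2 + (6 + Z)/(-3 + R)))
C(F(5, 2), 4 - 1*(-4))*G = (9*(-3 + (4 - 1*(-4)))/(12 - 1*5 - 2*(4 - 1*(-4))))*(225 + I*√2) = (9*(-3 + (4 + 4))/(12 - 5 - 2*(4 + 4)))*(225 + I*√2) = (9*(-3 + 8)/(12 - 5 - 2*8))*(225 + I*√2) = (9*5/(12 - 5 - 16))*(225 + I*√2) = (9*5/(-9))*(225 + I*√2) = (9*(-⅑)*5)*(225 + I*√2) = -5*(225 + I*√2) = -1125 - 5*I*√2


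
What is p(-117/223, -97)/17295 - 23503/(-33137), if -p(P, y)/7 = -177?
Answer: 149180376/191034805 ≈ 0.78091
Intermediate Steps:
p(P, y) = 1239 (p(P, y) = -7*(-177) = 1239)
p(-117/223, -97)/17295 - 23503/(-33137) = 1239/17295 - 23503/(-33137) = 1239*(1/17295) - 23503*(-1/33137) = 413/5765 + 23503/33137 = 149180376/191034805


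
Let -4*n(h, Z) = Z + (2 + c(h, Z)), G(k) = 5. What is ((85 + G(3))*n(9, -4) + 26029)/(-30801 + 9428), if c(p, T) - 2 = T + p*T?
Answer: -26929/21373 ≈ -1.2600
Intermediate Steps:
c(p, T) = 2 + T + T*p (c(p, T) = 2 + (T + p*T) = 2 + (T + T*p) = 2 + T + T*p)
n(h, Z) = -1 - Z/2 - Z*h/4 (n(h, Z) = -(Z + (2 + (2 + Z + Z*h)))/4 = -(Z + (4 + Z + Z*h))/4 = -(4 + 2*Z + Z*h)/4 = -1 - Z/2 - Z*h/4)
((85 + G(3))*n(9, -4) + 26029)/(-30801 + 9428) = ((85 + 5)*(-1 - 1/2*(-4) - 1/4*(-4)*9) + 26029)/(-30801 + 9428) = (90*(-1 + 2 + 9) + 26029)/(-21373) = (90*10 + 26029)*(-1/21373) = (900 + 26029)*(-1/21373) = 26929*(-1/21373) = -26929/21373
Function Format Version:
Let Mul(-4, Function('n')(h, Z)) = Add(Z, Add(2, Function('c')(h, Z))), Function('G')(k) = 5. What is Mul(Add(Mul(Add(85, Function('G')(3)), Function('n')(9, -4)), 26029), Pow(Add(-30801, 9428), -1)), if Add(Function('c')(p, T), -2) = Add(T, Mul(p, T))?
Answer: Rational(-26929, 21373) ≈ -1.2600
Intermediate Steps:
Function('c')(p, T) = Add(2, T, Mul(T, p)) (Function('c')(p, T) = Add(2, Add(T, Mul(p, T))) = Add(2, Add(T, Mul(T, p))) = Add(2, T, Mul(T, p)))
Function('n')(h, Z) = Add(-1, Mul(Rational(-1, 2), Z), Mul(Rational(-1, 4), Z, h)) (Function('n')(h, Z) = Mul(Rational(-1, 4), Add(Z, Add(2, Add(2, Z, Mul(Z, h))))) = Mul(Rational(-1, 4), Add(Z, Add(4, Z, Mul(Z, h)))) = Mul(Rational(-1, 4), Add(4, Mul(2, Z), Mul(Z, h))) = Add(-1, Mul(Rational(-1, 2), Z), Mul(Rational(-1, 4), Z, h)))
Mul(Add(Mul(Add(85, Function('G')(3)), Function('n')(9, -4)), 26029), Pow(Add(-30801, 9428), -1)) = Mul(Add(Mul(Add(85, 5), Add(-1, Mul(Rational(-1, 2), -4), Mul(Rational(-1, 4), -4, 9))), 26029), Pow(Add(-30801, 9428), -1)) = Mul(Add(Mul(90, Add(-1, 2, 9)), 26029), Pow(-21373, -1)) = Mul(Add(Mul(90, 10), 26029), Rational(-1, 21373)) = Mul(Add(900, 26029), Rational(-1, 21373)) = Mul(26929, Rational(-1, 21373)) = Rational(-26929, 21373)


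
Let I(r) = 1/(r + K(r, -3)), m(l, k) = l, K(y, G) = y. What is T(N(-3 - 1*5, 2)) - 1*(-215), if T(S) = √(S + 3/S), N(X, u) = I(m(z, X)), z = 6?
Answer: 215 + √1299/6 ≈ 221.01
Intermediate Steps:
I(r) = 1/(2*r) (I(r) = 1/(r + r) = 1/(2*r))
N(X, u) = 1/12 (N(X, u) = (½)/6 = (½)*(⅙) = 1/12)
T(N(-3 - 1*5, 2)) - 1*(-215) = √(1/12 + 3/(1/12)) - 1*(-215) = √(1/12 + 3*12) + 215 = √(1/12 + 36) + 215 = √(433/12) + 215 = √1299/6 + 215 = 215 + √1299/6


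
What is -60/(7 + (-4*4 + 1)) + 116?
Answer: 247/2 ≈ 123.50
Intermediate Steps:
-60/(7 + (-4*4 + 1)) + 116 = -60/(7 + (-16 + 1)) + 116 = -60/(7 - 15) + 116 = -60/(-8) + 116 = -60*(-1/8) + 116 = 15/2 + 116 = 247/2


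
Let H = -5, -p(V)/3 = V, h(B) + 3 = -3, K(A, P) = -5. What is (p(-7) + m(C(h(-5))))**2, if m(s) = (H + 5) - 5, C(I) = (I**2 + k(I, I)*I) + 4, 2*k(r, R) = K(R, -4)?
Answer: 256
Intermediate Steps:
k(r, R) = -5/2 (k(r, R) = (1/2)*(-5) = -5/2)
h(B) = -6 (h(B) = -3 - 3 = -6)
p(V) = -3*V
C(I) = 4 + I**2 - 5*I/2 (C(I) = (I**2 - 5*I/2) + 4 = 4 + I**2 - 5*I/2)
m(s) = -5 (m(s) = (-5 + 5) - 5 = 0 - 5 = -5)
(p(-7) + m(C(h(-5))))**2 = (-3*(-7) - 5)**2 = (21 - 5)**2 = 16**2 = 256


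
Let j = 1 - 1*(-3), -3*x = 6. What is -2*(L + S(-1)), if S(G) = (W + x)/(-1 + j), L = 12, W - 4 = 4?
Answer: -28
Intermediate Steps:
W = 8 (W = 4 + 4 = 8)
x = -2 (x = -⅓*6 = -2)
j = 4 (j = 1 + 3 = 4)
S(G) = 2 (S(G) = (8 - 2)/(-1 + 4) = 6/3 = 6*(⅓) = 2)
-2*(L + S(-1)) = -2*(12 + 2) = -2*14 = -28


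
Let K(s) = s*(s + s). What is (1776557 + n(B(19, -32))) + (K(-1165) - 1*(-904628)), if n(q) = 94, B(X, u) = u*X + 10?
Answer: 5395729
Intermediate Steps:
B(X, u) = 10 + X*u (B(X, u) = X*u + 10 = 10 + X*u)
K(s) = 2*s² (K(s) = s*(2*s) = 2*s²)
(1776557 + n(B(19, -32))) + (K(-1165) - 1*(-904628)) = (1776557 + 94) + (2*(-1165)² - 1*(-904628)) = 1776651 + (2*1357225 + 904628) = 1776651 + (2714450 + 904628) = 1776651 + 3619078 = 5395729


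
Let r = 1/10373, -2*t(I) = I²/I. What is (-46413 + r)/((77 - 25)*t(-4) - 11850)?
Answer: 240721024/60920629 ≈ 3.9514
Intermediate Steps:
t(I) = -I/2 (t(I) = -I²/(2*I) = -I/2)
r = 1/10373 ≈ 9.6404e-5
(-46413 + r)/((77 - 25)*t(-4) - 11850) = (-46413 + 1/10373)/((77 - 25)*(-½*(-4)) - 11850) = -481442048/(10373*(52*2 - 11850)) = -481442048/(10373*(104 - 11850)) = -481442048/10373/(-11746) = -481442048/10373*(-1/11746) = 240721024/60920629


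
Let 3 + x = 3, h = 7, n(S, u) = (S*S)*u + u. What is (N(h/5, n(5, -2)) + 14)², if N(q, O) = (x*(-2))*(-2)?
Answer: 196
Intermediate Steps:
n(S, u) = u + u*S² (n(S, u) = S²*u + u = u*S² + u = u + u*S²)
x = 0 (x = -3 + 3 = 0)
N(q, O) = 0 (N(q, O) = (0*(-2))*(-2) = 0*(-2) = 0)
(N(h/5, n(5, -2)) + 14)² = (0 + 14)² = 14² = 196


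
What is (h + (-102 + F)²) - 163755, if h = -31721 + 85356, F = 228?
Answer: -94244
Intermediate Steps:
h = 53635
(h + (-102 + F)²) - 163755 = (53635 + (-102 + 228)²) - 163755 = (53635 + 126²) - 163755 = (53635 + 15876) - 163755 = 69511 - 163755 = -94244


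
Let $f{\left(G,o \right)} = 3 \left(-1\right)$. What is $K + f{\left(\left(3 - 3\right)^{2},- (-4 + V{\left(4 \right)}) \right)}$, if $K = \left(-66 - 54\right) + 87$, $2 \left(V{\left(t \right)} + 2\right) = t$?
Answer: $-36$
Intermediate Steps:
$V{\left(t \right)} = -2 + \frac{t}{2}$
$f{\left(G,o \right)} = -3$
$K = -33$ ($K = \left(-66 - 54\right) + 87 = -120 + 87 = -33$)
$K + f{\left(\left(3 - 3\right)^{2},- (-4 + V{\left(4 \right)}) \right)} = -33 - 3 = -36$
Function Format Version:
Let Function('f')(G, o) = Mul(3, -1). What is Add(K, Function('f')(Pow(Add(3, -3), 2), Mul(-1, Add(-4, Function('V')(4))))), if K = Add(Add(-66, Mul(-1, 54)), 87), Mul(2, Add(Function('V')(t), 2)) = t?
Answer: -36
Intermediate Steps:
Function('V')(t) = Add(-2, Mul(Rational(1, 2), t))
Function('f')(G, o) = -3
K = -33 (K = Add(Add(-66, -54), 87) = Add(-120, 87) = -33)
Add(K, Function('f')(Pow(Add(3, -3), 2), Mul(-1, Add(-4, Function('V')(4))))) = Add(-33, -3) = -36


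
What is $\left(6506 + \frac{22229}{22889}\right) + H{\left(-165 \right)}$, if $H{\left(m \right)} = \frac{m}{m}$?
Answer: $\frac{148960952}{22889} \approx 6508.0$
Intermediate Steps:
$H{\left(m \right)} = 1$
$\left(6506 + \frac{22229}{22889}\right) + H{\left(-165 \right)} = \left(6506 + \frac{22229}{22889}\right) + 1 = \frac{148938063}{22889} + 1 = \frac{148960952}{22889}$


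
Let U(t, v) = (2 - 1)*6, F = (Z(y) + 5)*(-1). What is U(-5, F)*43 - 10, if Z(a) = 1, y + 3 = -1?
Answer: 248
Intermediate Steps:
y = -4 (y = -3 - 1 = -4)
F = -6 (F = (1 + 5)*(-1) = 6*(-1) = -6)
U(t, v) = 6 (U(t, v) = 1*6 = 6)
U(-5, F)*43 - 10 = 6*43 - 10 = 258 - 10 = 248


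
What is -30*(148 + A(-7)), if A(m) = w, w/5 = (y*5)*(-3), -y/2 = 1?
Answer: -8940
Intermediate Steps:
y = -2 (y = -2*1 = -2)
w = 150 (w = 5*(-2*5*(-3)) = 5*(-10*(-3)) = 5*30 = 150)
A(m) = 150
-30*(148 + A(-7)) = -30*(148 + 150) = -30*298 = -8940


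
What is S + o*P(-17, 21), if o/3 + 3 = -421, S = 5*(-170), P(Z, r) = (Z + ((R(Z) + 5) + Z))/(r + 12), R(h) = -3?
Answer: 4218/11 ≈ 383.45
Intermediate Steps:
P(Z, r) = (2 + 2*Z)/(12 + r) (P(Z, r) = (Z + ((-3 + 5) + Z))/(r + 12) = (Z + (2 + Z))/(12 + r) = (2 + 2*Z)/(12 + r))
S = -850
o = -1272 (o = -9 + 3*(-421) = -9 - 1263 = -1272)
S + o*P(-17, 21) = -850 - 2544*(1 - 17)/(12 + 21) = -850 - 2544*(-16)/33 = -850 - 1272*(-32/33) = -850 + 13568/11 = 4218/11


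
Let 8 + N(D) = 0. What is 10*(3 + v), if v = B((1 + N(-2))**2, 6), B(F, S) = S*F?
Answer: 2970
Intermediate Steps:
N(D) = -8 (N(D) = -8 + 0 = -8)
B(F, S) = F*S
v = 294 (v = (1 - 8)**2*6 = (-7)**2*6 = 49*6 = 294)
10*(3 + v) = 10*(3 + 294) = 10*297 = 2970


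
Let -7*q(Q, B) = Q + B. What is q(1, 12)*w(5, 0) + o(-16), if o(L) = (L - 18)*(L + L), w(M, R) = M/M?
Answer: 7603/7 ≈ 1086.1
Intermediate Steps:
w(M, R) = 1
o(L) = 2*L*(-18 + L) (o(L) = (-18 + L)*(2*L) = 2*L*(-18 + L))
q(Q, B) = -B/7 - Q/7 (q(Q, B) = -(Q + B)/7 = -(B + Q)/7 = -B/7 - Q/7)
q(1, 12)*w(5, 0) + o(-16) = (-⅐*12 - ⅐*1)*1 + 2*(-16)*(-18 - 16) = (-12/7 - ⅐)*1 + 2*(-16)*(-34) = -13/7*1 + 1088 = -13/7 + 1088 = 7603/7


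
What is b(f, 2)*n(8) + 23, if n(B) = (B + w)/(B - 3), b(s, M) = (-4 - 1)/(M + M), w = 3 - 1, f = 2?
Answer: 41/2 ≈ 20.500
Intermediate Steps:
w = 2
b(s, M) = -5/(2*M) (b(s, M) = -5*1/(2*M) = -5/(2*M))
n(B) = (2 + B)/(-3 + B) (n(B) = (B + 2)/(B - 3) = (2 + B)/(-3 + B))
b(f, 2)*n(8) + 23 = (-5/2/2)*((2 + 8)/(-3 + 8)) + 23 = (-5/2*1/2)*(10/5) + 23 = -10/4 + 23 = -5/4*2 + 23 = -5/2 + 23 = 41/2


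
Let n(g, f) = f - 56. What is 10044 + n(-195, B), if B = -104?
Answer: 9884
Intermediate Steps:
n(g, f) = -56 + f
10044 + n(-195, B) = 10044 + (-56 - 104) = 10044 - 160 = 9884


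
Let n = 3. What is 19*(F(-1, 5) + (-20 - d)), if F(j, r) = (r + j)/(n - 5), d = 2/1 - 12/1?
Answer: -228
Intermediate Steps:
d = -10 (d = 2*1 - 12*1 = 2 - 12 = -10)
F(j, r) = -j/2 - r/2 (F(j, r) = (r + j)/(3 - 5) = (j + r)/(-2) = (j + r)*(-1/2) = -j/2 - r/2)
19*(F(-1, 5) + (-20 - d)) = 19*((-1/2*(-1) - 1/2*5) + (-20 - 1*(-10))) = 19*((1/2 - 5/2) + (-20 + 10)) = 19*(-2 - 10) = 19*(-12) = -228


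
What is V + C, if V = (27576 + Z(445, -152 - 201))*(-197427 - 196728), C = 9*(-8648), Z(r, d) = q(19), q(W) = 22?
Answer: -10877967522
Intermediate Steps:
Z(r, d) = 22
C = -77832
V = -10877889690 (V = (27576 + 22)*(-197427 - 196728) = 27598*(-394155) = -10877889690)
V + C = -10877889690 - 77832 = -10877967522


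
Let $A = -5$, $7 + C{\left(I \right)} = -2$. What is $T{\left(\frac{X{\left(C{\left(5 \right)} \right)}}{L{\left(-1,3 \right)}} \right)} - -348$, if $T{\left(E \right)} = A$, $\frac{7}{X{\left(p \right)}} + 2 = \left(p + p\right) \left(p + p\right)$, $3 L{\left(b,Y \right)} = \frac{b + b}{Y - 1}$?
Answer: $343$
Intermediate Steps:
$C{\left(I \right)} = -9$ ($C{\left(I \right)} = -7 - 2 = -9$)
$L{\left(b,Y \right)} = \frac{2 b}{3 \left(-1 + Y\right)}$ ($L{\left(b,Y \right)} = \frac{\left(b + b\right) \frac{1}{Y - 1}}{3} = \frac{2 b \frac{1}{-1 + Y}}{3} = \frac{2 b}{3 \left(-1 + Y\right)}$)
$X{\left(p \right)} = \frac{7}{-2 + 4 p^{2}}$ ($X{\left(p \right)} = \frac{7}{-2 + \left(p + p\right) \left(p + p\right)} = \frac{7}{-2 + 2 p 2 p} = \frac{7}{-2 + 4 p^{2}}$)
$T{\left(E \right)} = -5$
$T{\left(\frac{X{\left(C{\left(5 \right)} \right)}}{L{\left(-1,3 \right)}} \right)} - -348 = -5 - -348 = -5 + 348 = 343$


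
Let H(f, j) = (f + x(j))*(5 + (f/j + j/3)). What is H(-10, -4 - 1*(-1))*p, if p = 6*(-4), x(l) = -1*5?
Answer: 2640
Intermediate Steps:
x(l) = -5
p = -24
H(f, j) = (-5 + f)*(5 + j/3 + f/j) (H(f, j) = (f - 5)*(5 + (f/j + j/3)) = (-5 + f)*(5 + (f/j + j*(1/3))) = (-5 + f)*(5 + (f/j + j/3)) = (-5 + f)*(5 + (j/3 + f/j)) = (-5 + f)*(5 + j/3 + f/j))
H(-10, -4 - 1*(-1))*p = (((-10)**2 - 5*(-10) + (-4 - 1*(-1))*(-75 - 5*(-4 - 1*(-1)) + 15*(-10) - 10*(-4 - 1*(-1)))/3)/(-4 - 1*(-1)))*(-24) = ((100 + 50 + (-4 + 1)*(-75 - 5*(-4 + 1) - 150 - 10*(-4 + 1))/3)/(-4 + 1))*(-24) = ((100 + 50 + (1/3)*(-3)*(-75 - 5*(-3) - 150 - 10*(-3)))/(-3))*(-24) = -(100 + 50 + (1/3)*(-3)*(-75 + 15 - 150 + 30))/3*(-24) = -(100 + 50 + (1/3)*(-3)*(-180))/3*(-24) = -(100 + 50 + 180)/3*(-24) = -1/3*330*(-24) = -110*(-24) = 2640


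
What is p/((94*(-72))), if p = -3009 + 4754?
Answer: -1745/6768 ≈ -0.25783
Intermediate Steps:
p = 1745
p/((94*(-72))) = 1745/((94*(-72))) = 1745/(-6768) = 1745*(-1/6768) = -1745/6768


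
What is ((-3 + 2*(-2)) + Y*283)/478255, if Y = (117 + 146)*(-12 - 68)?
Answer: -5954327/478255 ≈ -12.450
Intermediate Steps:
Y = -21040 (Y = 263*(-80) = -21040)
((-3 + 2*(-2)) + Y*283)/478255 = ((-3 + 2*(-2)) - 21040*283)/478255 = ((-3 - 4) - 5954320)*(1/478255) = (-7 - 5954320)*(1/478255) = -5954327*1/478255 = -5954327/478255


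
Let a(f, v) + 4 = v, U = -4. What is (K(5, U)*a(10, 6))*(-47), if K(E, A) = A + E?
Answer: -94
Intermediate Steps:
a(f, v) = -4 + v
(K(5, U)*a(10, 6))*(-47) = ((-4 + 5)*(-4 + 6))*(-47) = (1*2)*(-47) = 2*(-47) = -94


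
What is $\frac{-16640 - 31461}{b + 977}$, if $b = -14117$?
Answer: $\frac{48101}{13140} \approx 3.6607$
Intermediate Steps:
$\frac{-16640 - 31461}{b + 977} = \frac{-16640 - 31461}{-14117 + 977} = - \frac{48101}{-13140} = \left(-48101\right) \left(- \frac{1}{13140}\right) = \frac{48101}{13140}$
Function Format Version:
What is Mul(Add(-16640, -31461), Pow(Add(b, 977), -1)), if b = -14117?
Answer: Rational(48101, 13140) ≈ 3.6607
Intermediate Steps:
Mul(Add(-16640, -31461), Pow(Add(b, 977), -1)) = Mul(Add(-16640, -31461), Pow(Add(-14117, 977), -1)) = Mul(-48101, Pow(-13140, -1)) = Mul(-48101, Rational(-1, 13140)) = Rational(48101, 13140)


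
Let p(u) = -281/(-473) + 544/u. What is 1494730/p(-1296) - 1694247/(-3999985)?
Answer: 229069514262018363/26715899815 ≈ 8.5743e+6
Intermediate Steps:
p(u) = 281/473 + 544/u (p(u) = -281*(-1/473) + 544/u = 281/473 + 544/u)
1494730/p(-1296) - 1694247/(-3999985) = 1494730/(281/473 + 544/(-1296)) - 1694247/(-3999985) = 1494730/(281/473 + 544*(-1/1296)) - 1694247*(-1/3999985) = 1494730/(281/473 - 34/81) + 1694247/3999985 = 1494730/(6679/38313) + 1694247/3999985 = 1494730*(38313/6679) + 1694247/3999985 = 57267590490/6679 + 1694247/3999985 = 229069514262018363/26715899815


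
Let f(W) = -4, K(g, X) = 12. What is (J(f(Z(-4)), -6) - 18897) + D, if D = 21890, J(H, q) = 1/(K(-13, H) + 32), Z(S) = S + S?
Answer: 131693/44 ≈ 2993.0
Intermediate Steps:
Z(S) = 2*S
J(H, q) = 1/44 (J(H, q) = 1/(12 + 32) = 1/44)
(J(f(Z(-4)), -6) - 18897) + D = (1/44 - 18897) + 21890 = -831467/44 + 21890 = 131693/44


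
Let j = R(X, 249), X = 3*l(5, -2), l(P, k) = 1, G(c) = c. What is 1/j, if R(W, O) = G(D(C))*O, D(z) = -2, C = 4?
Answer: -1/498 ≈ -0.0020080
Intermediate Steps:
X = 3 (X = 3*1 = 3)
R(W, O) = -2*O
j = -498 (j = -2*249 = -498)
1/j = 1/(-498) = -1/498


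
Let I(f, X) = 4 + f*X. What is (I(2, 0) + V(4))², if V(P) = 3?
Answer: 49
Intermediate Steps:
I(f, X) = 4 + X*f
(I(2, 0) + V(4))² = ((4 + 0*2) + 3)² = ((4 + 0) + 3)² = (4 + 3)² = 7² = 49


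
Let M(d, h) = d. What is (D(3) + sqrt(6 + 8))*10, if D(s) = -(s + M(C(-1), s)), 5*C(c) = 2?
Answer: -34 + 10*sqrt(14) ≈ 3.4166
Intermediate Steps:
C(c) = 2/5 (C(c) = (1/5)*2 = 2/5)
D(s) = -2/5 - s (D(s) = -(s + 2/5) = -(2/5 + s) = -2/5 - s)
(D(3) + sqrt(6 + 8))*10 = ((-2/5 - 1*3) + sqrt(6 + 8))*10 = ((-2/5 - 3) + sqrt(14))*10 = (-17/5 + sqrt(14))*10 = -34 + 10*sqrt(14)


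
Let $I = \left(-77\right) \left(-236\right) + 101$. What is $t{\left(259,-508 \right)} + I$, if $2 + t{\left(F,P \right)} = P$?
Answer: $17763$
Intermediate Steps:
$I = 18273$ ($I = 18172 + 101 = 18273$)
$t{\left(F,P \right)} = -2 + P$
$t{\left(259,-508 \right)} + I = \left(-2 - 508\right) + 18273 = -510 + 18273 = 17763$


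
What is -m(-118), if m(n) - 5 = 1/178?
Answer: -891/178 ≈ -5.0056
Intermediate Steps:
m(n) = 891/178 (m(n) = 5 + 1/178 = 891/178)
-m(-118) = -1*891/178 = -891/178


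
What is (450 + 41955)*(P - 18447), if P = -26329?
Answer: -1898726280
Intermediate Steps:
(450 + 41955)*(P - 18447) = (450 + 41955)*(-26329 - 18447) = 42405*(-44776) = -1898726280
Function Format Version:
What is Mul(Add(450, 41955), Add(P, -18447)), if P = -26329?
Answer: -1898726280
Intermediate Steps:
Mul(Add(450, 41955), Add(P, -18447)) = Mul(Add(450, 41955), Add(-26329, -18447)) = Mul(42405, -44776) = -1898726280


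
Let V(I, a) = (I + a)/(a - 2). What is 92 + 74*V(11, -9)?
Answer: 864/11 ≈ 78.545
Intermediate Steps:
V(I, a) = (I + a)/(-2 + a)
92 + 74*V(11, -9) = 92 + 74*((11 - 9)/(-2 - 9)) = 92 + 74*(2/(-11)) = 92 + 74*(-1/11*2) = 92 + 74*(-2/11) = 92 - 148/11 = 864/11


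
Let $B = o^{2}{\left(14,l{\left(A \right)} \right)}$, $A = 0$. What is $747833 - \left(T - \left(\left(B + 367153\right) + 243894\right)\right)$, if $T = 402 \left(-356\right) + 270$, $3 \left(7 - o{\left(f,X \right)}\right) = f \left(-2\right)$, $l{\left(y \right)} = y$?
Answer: $\frac{13517899}{9} \approx 1.502 \cdot 10^{6}$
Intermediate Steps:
$o{\left(f,X \right)} = 7 + \frac{2 f}{3}$ ($o{\left(f,X \right)} = 7 - \frac{f \left(-2\right)}{3} = 7 - \frac{\left(-2\right) f}{3} = 7 + \frac{2 f}{3}$)
$B = \frac{2401}{9}$ ($B = \left(7 + \frac{2}{3} \cdot 14\right)^{2} = \left(7 + \frac{28}{3}\right)^{2} = \left(\frac{49}{3}\right)^{2} = \frac{2401}{9} \approx 266.78$)
$T = -142842$ ($T = -143112 + 270 = -142842$)
$747833 - \left(T - \left(\left(B + 367153\right) + 243894\right)\right) = 747833 - \left(-142842 - \left(\left(\frac{2401}{9} + 367153\right) + 243894\right)\right) = 747833 - \left(-142842 - \left(\frac{3306778}{9} + 243894\right)\right) = 747833 - \left(-142842 - \frac{5501824}{9}\right) = 747833 - - \frac{6787402}{9} = 747833 + \frac{6787402}{9} = \frac{13517899}{9}$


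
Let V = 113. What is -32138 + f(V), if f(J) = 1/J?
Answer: -3631593/113 ≈ -32138.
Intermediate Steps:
-32138 + f(V) = -32138 + 1/113 = -3631593/113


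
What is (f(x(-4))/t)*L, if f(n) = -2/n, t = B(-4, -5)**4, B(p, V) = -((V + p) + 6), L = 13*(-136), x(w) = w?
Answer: -884/81 ≈ -10.914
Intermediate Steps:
L = -1768
B(p, V) = -6 - V - p (B(p, V) = -(6 + V + p) = -6 - V - p)
t = 81 (t = (-6 - 1*(-5) - 1*(-4))**4 = (-6 + 5 + 4)**4 = 3**4 = 81)
(f(x(-4))/t)*L = (-2/(-4)/81)*(-1768) = (-2*(-1/4)*(1/81))*(-1768) = ((1/2)*(1/81))*(-1768) = (1/162)*(-1768) = -884/81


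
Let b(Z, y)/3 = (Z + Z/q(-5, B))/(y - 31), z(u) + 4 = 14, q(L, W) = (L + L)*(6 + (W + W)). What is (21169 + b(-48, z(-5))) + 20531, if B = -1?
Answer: 1459734/35 ≈ 41707.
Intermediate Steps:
q(L, W) = 2*L*(6 + 2*W) (q(L, W) = (2*L)*(6 + 2*W) = 2*L*(6 + 2*W))
z(u) = 10 (z(u) = -4 + 14 = 10)
b(Z, y) = 117*Z/(40*(-31 + y)) (b(Z, y) = 3*((Z + Z/((4*(-5)*(3 - 1))))/(y - 31)) = 3*((Z + Z/((4*(-5)*2)))/(-31 + y)) = 3*((Z + Z/(-40))/(-31 + y)) = 3*((Z + Z*(-1/40))/(-31 + y)) = 3*((Z - Z/40)/(-31 + y)) = 3*((39*Z/40)/(-31 + y)) = 3*(39*Z/(40*(-31 + y))) = 117*Z/(40*(-31 + y)))
(21169 + b(-48, z(-5))) + 20531 = (21169 + (117/40)*(-48)/(-31 + 10)) + 20531 = (21169 + (117/40)*(-48)/(-21)) + 20531 = (21169 + (117/40)*(-48)*(-1/21)) + 20531 = (21169 + 234/35) + 20531 = 741149/35 + 20531 = 1459734/35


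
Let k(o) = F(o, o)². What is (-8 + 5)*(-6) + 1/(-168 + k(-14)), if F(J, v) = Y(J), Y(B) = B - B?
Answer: 3023/168 ≈ 17.994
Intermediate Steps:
Y(B) = 0
F(J, v) = 0
k(o) = 0 (k(o) = 0² = 0)
(-8 + 5)*(-6) + 1/(-168 + k(-14)) = (-8 + 5)*(-6) + 1/(-168 + 0) = -3*(-6) + 1/(-168) = 18 - 1/168 = 3023/168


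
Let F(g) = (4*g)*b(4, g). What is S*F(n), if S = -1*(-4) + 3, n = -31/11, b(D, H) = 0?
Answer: 0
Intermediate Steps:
n = -31/11 (n = -31*1/11 = -31/11 ≈ -2.8182)
F(g) = 0 (F(g) = (4*g)*0 = 0)
S = 7 (S = 4 + 3 = 7)
S*F(n) = 7*0 = 0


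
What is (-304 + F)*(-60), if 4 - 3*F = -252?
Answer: 13120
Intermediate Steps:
F = 256/3 (F = 4/3 - ⅓*(-252) = 4/3 + 84 = 256/3 ≈ 85.333)
(-304 + F)*(-60) = (-304 + 256/3)*(-60) = -656/3*(-60) = 13120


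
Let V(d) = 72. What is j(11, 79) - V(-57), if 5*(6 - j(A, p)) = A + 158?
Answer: -499/5 ≈ -99.800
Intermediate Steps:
j(A, p) = -128/5 - A/5 (j(A, p) = 6 - (A + 158)/5 = 6 - (158 + A)/5 = 6 + (-158/5 - A/5) = -128/5 - A/5)
j(11, 79) - V(-57) = (-128/5 - ⅕*11) - 1*72 = (-128/5 - 11/5) - 72 = -139/5 - 72 = -499/5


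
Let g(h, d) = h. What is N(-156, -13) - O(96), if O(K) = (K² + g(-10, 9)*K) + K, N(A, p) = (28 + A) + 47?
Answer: -8433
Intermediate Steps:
N(A, p) = 75 + A
O(K) = K² - 9*K (O(K) = (K² - 10*K) + K = K² - 9*K)
N(-156, -13) - O(96) = (75 - 156) - 96*(-9 + 96) = -81 - 96*87 = -81 - 1*8352 = -81 - 8352 = -8433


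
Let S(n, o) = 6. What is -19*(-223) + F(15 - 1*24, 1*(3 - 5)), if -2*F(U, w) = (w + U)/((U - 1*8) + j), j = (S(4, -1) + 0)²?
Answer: 161017/38 ≈ 4237.3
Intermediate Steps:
j = 36 (j = (6 + 0)² = 6² = 36)
F(U, w) = -(U + w)/(2*(28 + U)) (F(U, w) = -(w + U)/(2*((U - 1*8) + 36)) = -(U + w)/(2*((U - 8) + 36)) = -(U + w)/(2*((-8 + U) + 36)) = -(U + w)/(2*(28 + U)))
-19*(-223) + F(15 - 1*24, 1*(3 - 5)) = -19*(-223) + (-(15 - 1*24) - (3 - 5))/(2*(28 + (15 - 1*24))) = 4237 + (-(15 - 24) - (-2))/(2*(28 + (15 - 24))) = 4237 + (-1*(-9) - 1*(-2))/(2*(28 - 9)) = 4237 + (½)*(9 + 2)/19 = 4237 + (½)*(1/19)*11 = 4237 + 11/38 = 161017/38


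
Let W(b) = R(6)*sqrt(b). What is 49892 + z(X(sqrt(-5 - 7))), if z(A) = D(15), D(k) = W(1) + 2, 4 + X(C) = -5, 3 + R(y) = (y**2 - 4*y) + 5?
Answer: 49908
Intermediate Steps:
R(y) = 2 + y**2 - 4*y (R(y) = -3 + ((y**2 - 4*y) + 5) = -3 + (5 + y**2 - 4*y) = 2 + y**2 - 4*y)
W(b) = 14*sqrt(b) (W(b) = (2 + 6**2 - 4*6)*sqrt(b) = (2 + 36 - 24)*sqrt(b) = 14*sqrt(b))
X(C) = -9 (X(C) = -4 - 5 = -9)
D(k) = 16 (D(k) = 14*sqrt(1) + 2 = 14*1 + 2 = 14 + 2 = 16)
z(A) = 16
49892 + z(X(sqrt(-5 - 7))) = 49892 + 16 = 49908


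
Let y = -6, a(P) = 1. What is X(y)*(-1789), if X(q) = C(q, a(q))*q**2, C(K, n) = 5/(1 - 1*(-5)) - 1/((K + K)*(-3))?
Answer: -51881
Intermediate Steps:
C(K, n) = 5/6 + 1/(6*K) (C(K, n) = 5/(1 + 5) - 1/((2*K)*(-3)) = 5/6 - 1/((-6*K)) = 5*(1/6) - (-1)/(6*K) = 5/6 + 1/(6*K))
X(q) = q*(1 + 5*q)/6 (X(q) = ((1 + 5*q)/(6*q))*q**2 = q*(1 + 5*q)/6)
X(y)*(-1789) = ((1/6)*(-6)*(1 + 5*(-6)))*(-1789) = ((1/6)*(-6)*(1 - 30))*(-1789) = ((1/6)*(-6)*(-29))*(-1789) = 29*(-1789) = -51881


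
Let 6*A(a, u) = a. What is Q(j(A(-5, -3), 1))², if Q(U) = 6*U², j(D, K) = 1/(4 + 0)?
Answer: 9/64 ≈ 0.14063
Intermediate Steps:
A(a, u) = a/6
j(D, K) = ¼ (j(D, K) = 1/4 = ¼)
Q(j(A(-5, -3), 1))² = (6*(¼)²)² = (6*(1/16))² = (3/8)² = 9/64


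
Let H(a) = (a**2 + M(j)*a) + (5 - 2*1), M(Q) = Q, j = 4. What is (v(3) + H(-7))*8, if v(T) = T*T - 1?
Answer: 256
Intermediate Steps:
v(T) = -1 + T**2 (v(T) = T**2 - 1 = -1 + T**2)
H(a) = 3 + a**2 + 4*a (H(a) = (a**2 + 4*a) + (5 - 2*1) = (a**2 + 4*a) + (5 - 2) = (a**2 + 4*a) + 3 = 3 + a**2 + 4*a)
(v(3) + H(-7))*8 = ((-1 + 3**2) + (3 + (-7)**2 + 4*(-7)))*8 = ((-1 + 9) + (3 + 49 - 28))*8 = (8 + 24)*8 = 32*8 = 256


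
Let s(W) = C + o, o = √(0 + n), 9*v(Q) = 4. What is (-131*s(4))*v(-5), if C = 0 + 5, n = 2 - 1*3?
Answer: -2620/9 - 524*I/9 ≈ -291.11 - 58.222*I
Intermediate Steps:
n = -1 (n = 2 - 3 = -1)
v(Q) = 4/9 (v(Q) = (⅑)*4 = 4/9)
C = 5
o = I (o = √(0 - 1) = √(-1) = I ≈ 1.0*I)
s(W) = 5 + I
(-131*s(4))*v(-5) = -131*(5 + I)*(4/9) = (-655 - 131*I)*(4/9) = -2620/9 - 524*I/9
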